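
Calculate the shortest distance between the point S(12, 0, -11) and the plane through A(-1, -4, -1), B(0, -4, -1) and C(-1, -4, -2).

4

AB = (1, 0, 0) and AC = (0, 0, -1), so a normal is n = AB × AC = (0, 1, 0).
d = |1·0 − (-4)| / √(0 + 1 + 0) = |4| / 1 = 4.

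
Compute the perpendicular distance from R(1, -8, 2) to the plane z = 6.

d = |1·2 − 6| / √(0 + 0 + 1) = |-4| / 1 = 4.

4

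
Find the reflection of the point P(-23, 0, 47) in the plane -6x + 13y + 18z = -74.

n = (-6, 13, 18), |n|² = 529, n·P − (-74) = 1058, so t = 1058/529 = 2.
Foot F = P − 2·n = (-11, -26, 11); the reflection is 2F − P = (1, -52, -25).

(1, -52, -25)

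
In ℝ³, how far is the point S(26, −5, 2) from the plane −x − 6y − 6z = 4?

Normal vector n = (−1, −6, −6), and n·(26, −5, 2) − 4 = −12.
|n| = √(1 + 36 + 36) = √73, so the distance is |-12|/√73 = 12√73/73.

12/√73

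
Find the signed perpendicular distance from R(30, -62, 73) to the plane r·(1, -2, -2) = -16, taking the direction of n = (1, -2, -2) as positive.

8

n·R − (-16) = 24.
|n| = 3, so the signed distance is 24/3 = 8.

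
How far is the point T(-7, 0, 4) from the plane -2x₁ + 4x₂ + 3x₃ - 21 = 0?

d = |(-2)·(-7) + 4·0 + 3·4 − 21| / √(4 + 16 + 9) = |5| / √29 = 5/√29.

5√29/29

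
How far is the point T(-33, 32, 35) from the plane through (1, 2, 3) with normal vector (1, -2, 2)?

10

The plane has equation n·(r − (1, 2, 3)) = 0, i.e. n·r = 3.
Then n·(-33, 32, 35) - 3 = -30.
|n| = √(1 + 4 + 4) = 3, so the distance is |-30|/3 = 10.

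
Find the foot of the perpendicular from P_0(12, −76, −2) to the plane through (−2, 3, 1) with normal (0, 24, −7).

n = (0, 24, −7), |n|² = 625, and n·P_0 − 65 = -1875.
t = -1875/625 = -3, so the foot is P_0 − t·n = (12, −76, −2) − (-3)·(0, 24, −7) = (12, −4, −23).

(12, -4, -23)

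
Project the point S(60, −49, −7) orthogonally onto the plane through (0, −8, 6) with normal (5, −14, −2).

n = (5, −14, −2), |n|² = 225, and n·S − 100 = 900.
t = 900/225 = 4, so the foot is S − t·n = (60, −49, −7) − 4·(5, −14, −2) = (40, 7, 1).

(40, 7, 1)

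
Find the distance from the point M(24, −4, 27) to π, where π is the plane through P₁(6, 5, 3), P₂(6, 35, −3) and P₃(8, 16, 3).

8/5

P₁P₂ = (0, 30, −6) and P₁P₃ = (2, 11, 0), so a normal is n = P₁P₂ × P₁P₃ = (66, −12, −60).
n = (66, −12, −60); n·P − 156 = -144; |n| = 90; distance = 144/90 = 8/5.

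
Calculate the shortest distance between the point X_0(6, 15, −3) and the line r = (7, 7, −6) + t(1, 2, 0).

Direction vector d = (1, 2, 0).
AP = (−1, 8, 3); AP·d = 15, |AP|² = 74, |d|² = 5.
distance² = |AP|² − (AP·d)²/|d|² = 74 − 225/5 = 29, so the distance is √29.

√29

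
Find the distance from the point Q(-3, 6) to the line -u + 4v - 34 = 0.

7√17/17

d = |(-1)·(-3) + 4·6 − 34| / √(1 + 16) = |-7|/√17 = 7/√17.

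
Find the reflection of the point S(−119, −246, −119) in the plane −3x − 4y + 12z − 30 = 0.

With n = (−3, −4, 12), the signed offset is (n·S − 30)/|n|² = -117/169 = -9/13.
S' = S − 2t·n = (−119, −246, −119) − (-18/13)·(−3, −4, 12) = (−1601/13, −3270/13, −1331/13).

(-1601/13, -3270/13, -1331/13)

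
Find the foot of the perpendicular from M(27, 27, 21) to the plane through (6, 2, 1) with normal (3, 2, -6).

(192/7, 191/7, 141/7)

The perpendicular from M has direction n = (3, 2, -6): r = (27, 27, 21) + μ(3, 2, -6).
Substitute into the plane: n·(M + μn) = 16 gives 9 + 49μ = 16, so μ = 1/7.
Foot = (27, 27, 21) + (1/7)·(3, 2, -6) = (192/7, 191/7, 141/7).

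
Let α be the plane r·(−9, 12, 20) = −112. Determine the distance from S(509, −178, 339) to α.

7

d = |(-9)·509 + 12·(-178) + 20·339 − (-112)| / √(81 + 144 + 400) = |175| / 25 = 7.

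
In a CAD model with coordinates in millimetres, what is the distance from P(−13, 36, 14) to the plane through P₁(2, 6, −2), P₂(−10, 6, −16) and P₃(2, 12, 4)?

P₁P₂ = (−12, 0, −14) and P₁P₃ = (0, 6, 6), so a normal is n = P₁P₂ × P₁P₃ = (84, 72, −72).
Then n·(−13, 36, 14) − 744 = −252.
|n| = √(7056 + 5184 + 5184) = 132, so the distance is |-252|/132 = 21/11.

21/11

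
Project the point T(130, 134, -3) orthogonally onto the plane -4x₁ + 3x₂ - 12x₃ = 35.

(1654/13, 1769/13, -147/13)

n = (-4, 3, -12), |n|² = 169, and n·T − 35 = -117.
t = -117/169 = -9/13, so the foot is T − t·n = (130, 134, -3) − (-9/13)·(-4, 3, -12) = (1654/13, 1769/13, -147/13).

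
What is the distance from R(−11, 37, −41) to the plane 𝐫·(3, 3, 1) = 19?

18/√19

d = |3·(-11) + 3·37 + 1·(-41) − 19| / √(9 + 9 + 1) = |18| / √19 = 18/√19.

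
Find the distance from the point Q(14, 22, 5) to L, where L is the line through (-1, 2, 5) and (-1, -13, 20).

5√17

A direction vector is d = (0, -15, 15).
AP = (15, 20, 0), and AP × d = (300, -225, -225).
|AP × d|² = 191250 and |d|² = 450, so the distance is √(191250/450) = √425 = 5√17.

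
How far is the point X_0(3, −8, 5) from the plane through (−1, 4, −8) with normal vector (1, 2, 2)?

The plane has equation n·(r − (−1, 4, −8)) = 0, i.e. n·r = -9.
n = (1, 2, 2); n·P − (-9) = 6; |n| = 3; distance = 6/3 = 2.

2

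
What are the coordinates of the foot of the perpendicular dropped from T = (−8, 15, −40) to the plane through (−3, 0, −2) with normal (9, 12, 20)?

(1, 27, -20)

The perpendicular from T has direction n = (9, 12, 20): r = (−8, 15, −40) + t(9, 12, 20).
Substitute into the plane: n·(T + tn) = -67 gives -692 + 625t = -67, so t = 1.
Foot = (−8, 15, −40) + 1·(9, 12, 20) = (1, 27, −20).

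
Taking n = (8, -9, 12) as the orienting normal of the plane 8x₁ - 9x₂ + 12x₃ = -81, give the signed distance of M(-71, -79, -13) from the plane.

4

n·M − (-81) = 68.
|n| = 17, so the signed distance is 68/17 = 4.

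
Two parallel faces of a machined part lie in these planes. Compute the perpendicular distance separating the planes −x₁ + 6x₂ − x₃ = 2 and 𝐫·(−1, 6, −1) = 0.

With common normal n = (−1, 6, −1) (|n| = √38), the distance is |2 − 0|/|n| = 2/√38 = √38/19.

2/√38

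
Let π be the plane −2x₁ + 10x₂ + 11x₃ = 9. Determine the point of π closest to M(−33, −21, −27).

n = (−2, 10, 11), |n|² = 225, and n·M − 9 = -450.
t = -450/225 = -2, so the foot is M − t·n = (−33, −21, −27) − (-2)·(−2, 10, 11) = (−37, −1, −5).

(-37, -1, -5)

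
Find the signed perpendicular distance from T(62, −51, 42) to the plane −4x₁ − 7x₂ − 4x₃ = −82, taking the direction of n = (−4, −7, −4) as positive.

n·T − (-82) = 23.
|n| = 9, so the signed distance is 23/9.

23/9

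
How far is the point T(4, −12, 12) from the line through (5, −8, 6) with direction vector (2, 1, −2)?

Direction vector d = (2, 1, −2).
AP = (−1, −4, 6); AP·d = -18, |AP|² = 53, |d|² = 9.
distance² = |AP|² − (AP·d)²/|d|² = 53 − 324/9 = 17, so the distance is √17.

√17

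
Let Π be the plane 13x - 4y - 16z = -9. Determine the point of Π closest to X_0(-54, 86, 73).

The perpendicular from X_0 has direction n = (13, -4, -16): r = (-54, 86, 73) + t(13, -4, -16).
Substitute into the plane: n·(X_0 + tn) = -9 gives -2214 + 441t = -9, so t = 5.
Foot = (-54, 86, 73) + 5·(13, -4, -16) = (11, 66, -7).

(11, 66, -7)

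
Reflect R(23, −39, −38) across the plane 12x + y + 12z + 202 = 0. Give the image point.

With n = (12, 1, 12), the signed offset is (n·R − (-202))/|n|² = -17/289 = -1/17.
R' = R − 2t·n = (23, −39, −38) − (-2/17)·(12, 1, 12) = (415/17, −661/17, −622/17).

(415/17, -661/17, -622/17)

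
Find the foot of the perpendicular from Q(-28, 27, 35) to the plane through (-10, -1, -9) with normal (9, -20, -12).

(-10, -13, 11)

n = (9, -20, -12), |n|² = 625, and n·Q − 38 = -1250.
t = -1250/625 = -2, so the foot is Q − t·n = (-28, 27, 35) − (-2)·(9, -20, -12) = (-10, -13, 11).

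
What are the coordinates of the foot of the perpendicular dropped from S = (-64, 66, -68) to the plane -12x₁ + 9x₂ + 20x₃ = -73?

n = (-12, 9, 20), |n|² = 625, and n·S − (-73) = 75.
t = 75/625 = 3/25, so the foot is S − t·n = (-64, 66, -68) − (3/25)·(-12, 9, 20) = (-1564/25, 1623/25, -352/5).

(-1564/25, 1623/25, -352/5)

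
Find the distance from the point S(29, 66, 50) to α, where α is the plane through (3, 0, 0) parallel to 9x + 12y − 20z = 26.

26/25

Parallel planes share the normal n = (9, 12, −20); since (3, 0, 0) lies on the plane, its equation is 9x + 12y − 20z = 27.
Then n·(29, 66, 50) − 27 = 26.
|n| = √(81 + 144 + 400) = 25, so the distance is |26|/25 = 26/25.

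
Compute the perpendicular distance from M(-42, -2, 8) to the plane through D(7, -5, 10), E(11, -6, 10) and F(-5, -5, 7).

29/√33

DE = (4, -1, 0) and DF = (-12, 0, -3), so a normal is n = DE × DF = (3, 12, -12).
n = (3, 12, -12); n·P − (-159) = -87; |n| = 3√33; distance = 87/(3√33) = 29/√33.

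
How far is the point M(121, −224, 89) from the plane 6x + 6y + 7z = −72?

7

Normal vector n = (6, 6, 7), and n·(121, −224, 89) − (−72) = 77.
|n| = √(36 + 36 + 49) = 11, so the distance is |77|/11 = 7.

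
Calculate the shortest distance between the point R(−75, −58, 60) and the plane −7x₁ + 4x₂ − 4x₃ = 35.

Normal vector n = (−7, 4, −4), and n·(−75, −58, 60) − 35 = 18.
|n| = √(49 + 16 + 16) = 9, so the distance is |18|/9 = 2.

2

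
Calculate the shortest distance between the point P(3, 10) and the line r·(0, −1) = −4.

6

The normal to the line is n = (0, −1) with |n| = 1.
|n·P − (-4)| = |-10 − (-4)| = 6, so the distance is 6/1 = 6.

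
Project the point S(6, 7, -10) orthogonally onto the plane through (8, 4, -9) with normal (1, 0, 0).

The perpendicular from S has direction n = (1, 0, 0): r = (6, 7, -10) + μ(1, 0, 0).
Substitute into the plane: n·(S + μn) = 8 gives 6 + 1μ = 8, so μ = 2.
Foot = (6, 7, -10) + 2·(1, 0, 0) = (8, 7, -10).

(8, 7, -10)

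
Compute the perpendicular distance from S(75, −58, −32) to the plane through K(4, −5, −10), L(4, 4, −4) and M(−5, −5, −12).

2

KL = (0, 9, 6) and KM = (−9, 0, −2), so a normal is n = KL × KM = (−18, −54, 81).
d = |(-18)·75 + (-54)·(-58) + 81·(-32) − (-612)| / √(324 + 2916 + 6561) = |-198| / 99 = 2.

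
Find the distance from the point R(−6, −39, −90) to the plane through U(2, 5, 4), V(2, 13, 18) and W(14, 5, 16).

UV = (0, 8, 14) and UW = (12, 0, 12), so a normal is n = UV × UW = (96, 168, −96).
Then n·(−6, −39, −90) − 648 = 864.
|n| = √(9216 + 28224 + 9216) = 216, so the distance is |864|/216 = 4.

4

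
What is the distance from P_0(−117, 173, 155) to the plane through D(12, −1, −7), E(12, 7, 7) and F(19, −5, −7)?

DE = (0, 8, 14) and DF = (7, −4, 0), so a normal is n = DE × DF = (56, 98, −56).
n = (56, 98, −56); n·P − 966 = 756; |n| = 126; distance = 756/126 = 6.

6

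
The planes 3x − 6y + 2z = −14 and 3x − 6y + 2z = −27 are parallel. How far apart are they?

Both planes have normal n = (3, −6, 2), |n| = 7. Any point on the first plane is at distance |(-27) − (-14)|/|n| = 13/7 from the second.

13/7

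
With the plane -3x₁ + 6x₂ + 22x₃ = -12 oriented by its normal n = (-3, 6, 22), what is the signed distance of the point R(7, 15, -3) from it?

n·R − (-12) = 15.
|n| = 23, so the signed distance is 15/23.

15/23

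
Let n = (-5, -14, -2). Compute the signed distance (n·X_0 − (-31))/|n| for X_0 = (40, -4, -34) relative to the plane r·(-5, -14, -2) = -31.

-3

n·X_0 − (-31) = -45.
|n| = 15, so the signed distance is -45/15 = -3.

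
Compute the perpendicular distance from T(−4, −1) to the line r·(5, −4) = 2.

18/√41

The normal to the line is n = (5, −4) with |n| = √41.
|n·T − 2| = |-16 − 2| = 18, so the distance is 18/√41 = 18√41/41.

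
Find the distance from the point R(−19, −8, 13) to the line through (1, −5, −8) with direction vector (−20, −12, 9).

Direction vector d = (−20, −12, 9).
AP = (−20, −3, 21), and AP × d = (225, −240, 180).
|AP × d|² = 140625 and |d|² = 625, so the distance is √(140625/625) = √225 = 15.

15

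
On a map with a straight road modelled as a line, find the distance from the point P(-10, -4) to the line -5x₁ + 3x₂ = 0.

38/√34

The normal to the line is n = (-5, 3) with |n| = √34.
|n·P − 0| = |38 − 0| = 38, so the distance is 38/√34.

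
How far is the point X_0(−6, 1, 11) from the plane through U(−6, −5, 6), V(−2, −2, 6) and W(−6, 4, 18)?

UV = (4, 3, 0) and UW = (0, 9, 12), so a normal is n = UV × UW = (36, −48, 36).
Then n·(−6, 1, 11) − 240 = −108.
|n| = √(1296 + 2304 + 1296) = 12√34, so the distance is |-108|/(12√34) = 9√34/34.

9/√34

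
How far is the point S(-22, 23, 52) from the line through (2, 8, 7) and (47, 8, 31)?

A direction vector is d = (45, 0, 24).
AP = (-24, 15, 45), and AP × d = (360, 2601, -675).
|AP × d|² = 7350426 and |d|² = 2601, so the distance is √(7350426/2601) = √2826 = 3√314.

3√314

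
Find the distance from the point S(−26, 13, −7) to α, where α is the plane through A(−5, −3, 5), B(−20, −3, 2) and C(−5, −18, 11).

AB = (−15, 0, −3) and AC = (0, −15, 6), so a normal is n = AB × AC = (−45, 90, 225).
n = (−45, 90, 225); n·P − 1080 = -315; |n| = 45√30; distance = 315/(45√30) = 7/√30.

7/√30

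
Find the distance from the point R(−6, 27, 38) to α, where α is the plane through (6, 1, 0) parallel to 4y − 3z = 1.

2

Parallel planes share the normal n = (0, 4, −3); since (6, 1, 0) lies on the plane, its equation is 4y − 3z = 4.
Then n·(−6, 27, 38) − 4 = −10.
|n| = √(0 + 16 + 9) = 5, so the distance is |-10|/5 = 2.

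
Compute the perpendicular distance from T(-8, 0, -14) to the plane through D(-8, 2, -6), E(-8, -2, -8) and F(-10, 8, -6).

√14

DE = (0, -4, -2) and DF = (-2, 6, 0), so a normal is n = DE × DF = (12, 4, -8).
d = |12·(-8) + 4·0 + (-8)·(-14) − (-40)| / √(144 + 16 + 64) = |56| / (4√14) = √14.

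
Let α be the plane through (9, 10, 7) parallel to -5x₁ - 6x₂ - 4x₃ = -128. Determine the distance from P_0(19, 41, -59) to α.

Parallel planes share the normal n = (-5, -6, -4); since (9, 10, 7) lies on the plane, its equation is -5x₁ - 6x₂ - 4x₃ = -133.
n = (-5, -6, -4); n·P − (-133) = 28; |n| = √77; distance = 28/√77.

4√77/11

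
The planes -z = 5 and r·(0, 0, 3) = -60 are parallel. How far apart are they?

Divide the second equation by -3 to match normals: -z = 20.
Both planes have normal n = (0, 0, -1), |n| = 1. Any point on the first plane is at distance |20 − 5|/|n| = 15/1 = 15 from the second.

15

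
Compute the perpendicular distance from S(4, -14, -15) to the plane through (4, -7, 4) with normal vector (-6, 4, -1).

The plane has equation n·(r − (4, -7, 4)) = 0, i.e. n·r = -56.
Then n·(4, -14, -15) - (-56) = -9.
|n| = √(36 + 16 + 1) = √53, so the distance is |-9|/√53 = 9/√53.

9√53/53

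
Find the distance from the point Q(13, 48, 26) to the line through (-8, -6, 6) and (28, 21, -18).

A direction vector is d = (36, 27, -24).
AP = (21, 54, 20); AP·d = 1734, |AP|² = 3757, |d|² = 2601.
distance² = |AP|² − (AP·d)²/|d|² = 3757 − 3006756/2601 = 2601, so the distance is 51.

51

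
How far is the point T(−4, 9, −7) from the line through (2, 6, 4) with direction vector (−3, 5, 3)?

Direction vector d = (−3, 5, 3).
AP = (−6, 3, −11); AP·d = 0, |AP|² = 166, |d|² = 43.
distance² = |AP|² − (AP·d)²/|d|² = 166 − 0/43 = 166, so the distance is √166.

√166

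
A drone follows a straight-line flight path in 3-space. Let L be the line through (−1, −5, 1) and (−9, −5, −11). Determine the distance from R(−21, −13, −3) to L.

A direction vector is d = (−8, 0, −12).
AP = (−20, −8, −4), and AP × d = (96, −208, −64).
|AP × d|² = 56576 and |d|² = 208, so the distance is √(56576/208) = √272 = 4√17.

4√17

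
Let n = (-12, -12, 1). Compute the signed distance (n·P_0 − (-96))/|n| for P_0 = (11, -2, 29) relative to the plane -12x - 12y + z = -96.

n·P_0 − (-96) = 17.
|n| = 17, so the signed distance is 17/17 = 1.

1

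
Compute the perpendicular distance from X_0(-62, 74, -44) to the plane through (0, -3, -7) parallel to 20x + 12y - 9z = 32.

Parallel planes share the normal n = (20, 12, -9); since (0, -3, -7) lies on the plane, its equation is 20x + 12y - 9z = 27.
n = (20, 12, -9); n·P − 27 = 17; |n| = 25; distance = 17/25.

17/25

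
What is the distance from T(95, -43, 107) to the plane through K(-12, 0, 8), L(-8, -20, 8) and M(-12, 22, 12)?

7

KL = (4, -20, 0) and KM = (0, 22, 4), so a normal is n = KL × KM = (-80, -16, 88).
Then n·(95, -43, 107) - 1664 = 840.
|n| = √(6400 + 256 + 7744) = 120, so the distance is |840|/120 = 7.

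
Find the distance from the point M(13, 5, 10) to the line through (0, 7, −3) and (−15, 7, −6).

6√3

A direction vector is d = (−15, 0, −3).
AP = (13, −2, 13); AP·d = -234, |AP|² = 342, |d|² = 234.
distance² = |AP|² − (AP·d)²/|d|² = 342 − 54756/234 = 108, so the distance is 6√3.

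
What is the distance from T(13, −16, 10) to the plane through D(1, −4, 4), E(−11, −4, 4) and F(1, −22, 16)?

6√13/13

DE = (−12, 0, 0) and DF = (0, −18, 12), so a normal is n = DE × DF = (0, 144, 216).
n = (0, 144, 216); n·P − 288 = -432; |n| = 72√13; distance = 432/(72√13) = 6/√13.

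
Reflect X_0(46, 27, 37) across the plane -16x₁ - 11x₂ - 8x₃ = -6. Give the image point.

(-50, -39, -11)

With n = (-16, -11, -8), the signed offset is (n·X_0 − (-6))/|n|² = -1323/441 = -3.
X_0' = X_0 − 2t·n = (46, 27, 37) − (-6)·(-16, -11, -8) = (-50, -39, -11).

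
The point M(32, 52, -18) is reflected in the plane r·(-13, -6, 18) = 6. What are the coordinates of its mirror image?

(-20, 28, 54)

n = (-13, -6, 18), |n|² = 529, n·M − 6 = -1058, so t = -1058/529 = -2.
Foot F = M − (-2)·n = (6, 40, 18); the reflection is 2F − M = (-20, 28, 54).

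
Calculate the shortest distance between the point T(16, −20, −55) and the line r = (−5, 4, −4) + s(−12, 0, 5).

3√233

Direction vector d = (−12, 0, 5).
AP = (21, −24, −51); AP·d = -507, |AP|² = 3618, |d|² = 169.
distance² = |AP|² − (AP·d)²/|d|² = 3618 − 257049/169 = 2097, so the distance is 3√233.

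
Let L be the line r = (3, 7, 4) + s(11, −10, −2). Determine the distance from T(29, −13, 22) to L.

10√5

Direction vector d = (11, −10, −2).
AP = (26, −20, 18); AP·d = 450, |AP|² = 1400, |d|² = 225.
distance² = |AP|² − (AP·d)²/|d|² = 1400 − 202500/225 = 500, so the distance is 10√5.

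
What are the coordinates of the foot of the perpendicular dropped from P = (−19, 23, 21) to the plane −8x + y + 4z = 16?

(5, 20, 9)

The perpendicular from P has direction n = (−8, 1, 4): r = (−19, 23, 21) + μ(−8, 1, 4).
Substitute into the plane: n·(P + μn) = 16 gives 259 + 81μ = 16, so μ = -3.
Foot = (−19, 23, 21) + (-3)·(−8, 1, 4) = (5, 20, 9).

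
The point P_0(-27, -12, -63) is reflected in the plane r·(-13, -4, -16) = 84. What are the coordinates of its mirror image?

n = (-13, -4, -16), |n|² = 441, n·P_0 − 84 = 1323, so t = 1323/441 = 3.
Foot F = P_0 − 3·n = (12, 0, -15); the reflection is 2F − P_0 = (51, 12, 33).

(51, 12, 33)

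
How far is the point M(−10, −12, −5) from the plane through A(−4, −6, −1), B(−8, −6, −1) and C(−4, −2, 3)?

AB = (−4, 0, 0) and AC = (0, 4, 4), so a normal is n = AB × AC = (0, 16, −16).
Then n·(−10, −12, −5) − (−80) = −32.
|n| = √(0 + 256 + 256) = 16√2, so the distance is |-32|/(16√2) = √2.

√2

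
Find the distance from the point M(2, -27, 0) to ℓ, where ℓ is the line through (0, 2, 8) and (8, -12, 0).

6√5

A direction vector is d = (8, -14, -8).
AP = (2, -29, -8); AP·d = 486, |AP|² = 909, |d|² = 324.
distance² = |AP|² − (AP·d)²/|d|² = 909 − 236196/324 = 180, so the distance is 6√5.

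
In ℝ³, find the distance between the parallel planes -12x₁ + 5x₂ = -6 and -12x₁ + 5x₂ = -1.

5/13

With common normal n = (-12, 5, 0) (|n| = 13), the distance is |(-6) − (-1)|/|n| = 5/13.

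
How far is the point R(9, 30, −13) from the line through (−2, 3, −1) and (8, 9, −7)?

3√34

A direction vector is d = (10, 6, −6).
AP = (11, 27, −12); AP·d = 344, |AP|² = 994, |d|² = 172.
distance² = |AP|² − (AP·d)²/|d|² = 994 − 118336/172 = 306, so the distance is 3√34.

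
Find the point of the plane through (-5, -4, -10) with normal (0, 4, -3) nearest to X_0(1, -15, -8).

n = (0, 4, -3), |n|² = 25, and n·X_0 − 14 = -50.
t = -50/25 = -2, so the foot is X_0 − t·n = (1, -15, -8) − (-2)·(0, 4, -3) = (1, -7, -14).

(1, -7, -14)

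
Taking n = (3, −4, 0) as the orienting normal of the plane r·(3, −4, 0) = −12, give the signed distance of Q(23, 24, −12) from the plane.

-3

n·Q − (-12) = -15.
|n| = 5, so the signed distance is -15/5 = -3.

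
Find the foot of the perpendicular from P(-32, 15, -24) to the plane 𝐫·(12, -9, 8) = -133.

(-8, -3, -8)

n = (12, -9, 8), |n|² = 289, and n·P − (-133) = -578.
t = -578/289 = -2, so the foot is P − t·n = (-32, 15, -24) − (-2)·(12, -9, 8) = (-8, -3, -8).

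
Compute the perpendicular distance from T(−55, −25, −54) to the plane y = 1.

Normal vector n = (0, 1, 0), and n·(−55, −25, −54) − 1 = −26.
|n| = √(0 + 1 + 0) = 1, so the distance is |-26|/1 = 26.

26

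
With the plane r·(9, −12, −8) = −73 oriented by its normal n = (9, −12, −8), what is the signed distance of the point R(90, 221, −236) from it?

n·R − (-73) = 119.
|n| = 17, so the signed distance is 119/17 = 7.

7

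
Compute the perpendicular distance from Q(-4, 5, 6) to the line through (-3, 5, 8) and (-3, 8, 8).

A direction vector is d = (0, 3, 0).
AP = (-1, 0, -2), and AP × d = (6, 0, -3).
|AP × d|² = 45 and |d|² = 9, so the distance is √(45/9) = √5.

√5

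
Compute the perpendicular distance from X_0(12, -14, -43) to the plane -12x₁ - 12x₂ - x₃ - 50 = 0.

Normal vector n = (-12, -12, -1), and n·(12, -14, -43) - 50 = 17.
|n| = √(144 + 144 + 1) = 17, so the distance is |17|/17 = 1.

1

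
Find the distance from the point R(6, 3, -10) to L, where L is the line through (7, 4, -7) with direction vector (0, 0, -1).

Direction vector d = (0, 0, -1).
AP = (-1, -1, -3), and AP × d = (1, -1, 0).
|AP × d|² = 2 and |d|² = 1, so the distance is √2.

√2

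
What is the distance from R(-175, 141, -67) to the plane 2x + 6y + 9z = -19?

8

Normal vector n = (2, 6, 9), and n·(-175, 141, -67) - (-19) = -88.
|n| = √(4 + 36 + 81) = 11, so the distance is |-88|/11 = 8.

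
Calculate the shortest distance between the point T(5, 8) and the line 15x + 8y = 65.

d = |15·5 + 8·8 − 65| / √(225 + 64) = |74|/17 = 74/17.

74/17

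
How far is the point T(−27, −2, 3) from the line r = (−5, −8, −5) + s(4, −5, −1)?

Direction vector d = (4, −5, −1).
AP = (−22, 6, 8), and AP × d = (34, 10, 86).
|AP × d|² = 8652 and |d|² = 42, so the distance is √(8652/42) = √206.

√206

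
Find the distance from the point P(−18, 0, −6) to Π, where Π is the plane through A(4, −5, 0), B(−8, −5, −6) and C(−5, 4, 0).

AB = (−12, 0, −6) and AC = (−9, 9, 0), so a normal is n = AB × AC = (54, 54, −108).
Then n·(−18, 0, −6) − (−54) = −270.
|n| = √(2916 + 2916 + 11664) = 54√6, so the distance is |-270|/(54√6) = 5√6/6.

5√6/6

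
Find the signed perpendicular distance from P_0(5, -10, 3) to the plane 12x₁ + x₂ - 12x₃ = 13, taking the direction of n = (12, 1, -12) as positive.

1/17

n·P_0 − 13 = 1.
|n| = 17, so the signed distance is 1/17.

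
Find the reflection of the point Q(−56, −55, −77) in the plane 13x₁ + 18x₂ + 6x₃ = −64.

n = (13, 18, 6), |n|² = 529, n·Q − (-64) = -2116, so t = -2116/529 = -4.
Foot F = Q − (-4)·n = (−4, 17, −53); the reflection is 2F − Q = (48, 89, −29).

(48, 89, -29)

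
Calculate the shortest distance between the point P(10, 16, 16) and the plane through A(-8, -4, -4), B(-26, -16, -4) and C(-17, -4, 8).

12/√61

AB = (-18, -12, 0) and AC = (-9, 0, 12), so a normal is n = AB × AC = (-144, 216, -108).
Then n·(10, 16, 16) - 720 = -432.
|n| = √(20736 + 46656 + 11664) = 36√61, so the distance is |-432|/(36√61) = 12/√61.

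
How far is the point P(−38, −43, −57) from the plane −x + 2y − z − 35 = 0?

13√6/3

Normal vector n = (−1, 2, −1), and n·(−38, −43, −57) − 35 = −26.
|n| = √(1 + 4 + 1) = √6, so the distance is |-26|/√6 = 13√6/3.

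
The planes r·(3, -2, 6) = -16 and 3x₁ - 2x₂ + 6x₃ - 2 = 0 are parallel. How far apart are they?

Both planes have normal n = (3, -2, 6), |n| = 7. Any point on the first plane is at distance |2 − (-16)|/|n| = 18/7 from the second.

18/7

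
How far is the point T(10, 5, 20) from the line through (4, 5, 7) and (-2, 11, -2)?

2√13

A direction vector is d = (-6, 6, -9).
AP = (6, 0, 13), and AP × d = (-78, -24, 36).
|AP × d|² = 7956 and |d|² = 153, so the distance is √(7956/153) = √52 = 2√13.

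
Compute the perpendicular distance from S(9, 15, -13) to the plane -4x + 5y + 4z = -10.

√57/19

Normal vector n = (-4, 5, 4), and n·(9, 15, -13) - (-10) = -3.
|n| = √(16 + 25 + 16) = √57, so the distance is |-3|/√57 = √57/19.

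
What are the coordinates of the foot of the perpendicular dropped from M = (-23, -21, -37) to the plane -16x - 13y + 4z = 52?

(-7, -8, -41)

n = (-16, -13, 4), |n|² = 441, and n·M − 52 = 441.
t = 441/441 = 1, so the foot is M − t·n = (-23, -21, -37) − 1·(-16, -13, 4) = (-7, -8, -41).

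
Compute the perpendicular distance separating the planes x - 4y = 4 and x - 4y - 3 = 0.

√17/17

With common normal n = (1, -4, 0) (|n| = √17), the distance is |4 − 3|/|n| = 1/√17.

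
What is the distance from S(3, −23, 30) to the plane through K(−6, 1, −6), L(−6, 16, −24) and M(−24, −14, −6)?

9√86/86

KL = (0, 15, −18) and KM = (−18, −15, 0), so a normal is n = KL × KM = (−270, 324, 270).
Then n·(3, −23, 30) − 324 = −486.
|n| = √(72900 + 104976 + 72900) = 54√86, so the distance is |-486|/(54√86) = 9/√86.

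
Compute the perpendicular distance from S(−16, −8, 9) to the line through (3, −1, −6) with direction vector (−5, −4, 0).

√266

Direction vector d = (−5, −4, 0).
AP = (−19, −7, 15); AP·d = 123, |AP|² = 635, |d|² = 41.
distance² = |AP|² − (AP·d)²/|d|² = 635 − 15129/41 = 266, so the distance is √266.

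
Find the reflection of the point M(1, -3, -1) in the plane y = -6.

(1, -9, -1)

With n = (0, 1, 0), the signed offset is (n·M − (-6))/|n|² = 3/1 = 3.
M' = M − 2t·n = (1, -3, -1) − 6·(0, 1, 0) = (1, -9, -1).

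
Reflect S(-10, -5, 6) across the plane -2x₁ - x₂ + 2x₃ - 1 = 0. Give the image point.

n = (-2, -1, 2), |n|² = 9, n·S − 1 = 36, so t = 36/9 = 4.
Foot F = S − 4·n = (-2, -1, -2); the reflection is 2F − S = (6, 3, -10).

(6, 3, -10)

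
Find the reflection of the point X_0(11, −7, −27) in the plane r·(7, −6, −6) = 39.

With n = (7, −6, −6), the signed offset is (n·X_0 − 39)/|n|² = 242/121 = 2.
X_0' = X_0 − 2t·n = (11, −7, −27) − 4·(7, −6, −6) = (−17, 17, −3).

(-17, 17, -3)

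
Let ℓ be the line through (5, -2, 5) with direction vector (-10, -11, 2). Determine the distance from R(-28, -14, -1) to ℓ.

Direction vector d = (-10, -11, 2).
AP = (-33, -12, -6); AP·d = 450, |AP|² = 1269, |d|² = 225.
distance² = |AP|² − (AP·d)²/|d|² = 1269 − 202500/225 = 369, so the distance is 3√41.

3√41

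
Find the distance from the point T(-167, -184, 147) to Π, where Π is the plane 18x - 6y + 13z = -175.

n = (18, -6, 13); n·P − (-175) = 184; |n| = 23; distance = 184/23 = 8.

8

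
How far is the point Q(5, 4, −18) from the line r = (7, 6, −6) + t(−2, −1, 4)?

Direction vector d = (−2, −1, 4).
AP = (−2, −2, −12); AP·d = -42, |AP|² = 152, |d|² = 21.
distance² = |AP|² − (AP·d)²/|d|² = 152 − 1764/21 = 68, so the distance is 2√17.

2√17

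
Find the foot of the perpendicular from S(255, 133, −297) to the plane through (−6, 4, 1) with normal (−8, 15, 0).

(4263/17, 2396/17, -297)

n = (−8, 15, 0), |n|² = 289, and n·S − 108 = -153.
t = -153/289 = -9/17, so the foot is S − t·n = (255, 133, −297) − (-9/17)·(−8, 15, 0) = (4263/17, 2396/17, −297).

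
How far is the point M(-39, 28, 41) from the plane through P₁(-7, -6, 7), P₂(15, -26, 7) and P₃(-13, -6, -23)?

14/15

P₁P₂ = (22, -20, 0) and P₁P₃ = (-6, 0, -30), so a normal is n = P₁P₂ × P₁P₃ = (600, 660, -120).
Then n·(-39, 28, 41) - (-9000) = -840.
|n| = √(360000 + 435600 + 14400) = 900, so the distance is |-840|/900 = 14/15.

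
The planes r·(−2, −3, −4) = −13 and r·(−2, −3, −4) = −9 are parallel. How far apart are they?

4/√29

With common normal n = (−2, −3, −4) (|n| = √29), the distance is |(-13) − (-9)|/|n| = 4/√29 = 4√29/29.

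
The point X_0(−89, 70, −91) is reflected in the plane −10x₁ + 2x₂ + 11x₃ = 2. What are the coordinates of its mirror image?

n = (−10, 2, 11), |n|² = 225, n·X_0 − 2 = 27, so t = 27/225 = 3/25.
Foot F = X_0 − (3/25)·n = (−439/5, 1744/25, −2308/25); the reflection is 2F − X_0 = (−433/5, 1738/25, −2341/25).

(-433/5, 1738/25, -2341/25)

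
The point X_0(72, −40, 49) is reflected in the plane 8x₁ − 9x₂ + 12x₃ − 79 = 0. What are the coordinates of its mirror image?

(-8, 50, -71)

n = (8, −9, 12), |n|² = 289, n·X_0 − 79 = 1445, so t = 1445/289 = 5.
Foot F = X_0 − 5·n = (32, 5, −11); the reflection is 2F − X_0 = (−8, 50, −71).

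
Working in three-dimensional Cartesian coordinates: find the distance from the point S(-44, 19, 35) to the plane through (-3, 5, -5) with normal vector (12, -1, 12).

26/17

The plane has equation n·(r − (-3, 5, -5)) = 0, i.e. n·r = -101.
Then n·(-44, 19, 35) - (-101) = -26.
|n| = √(144 + 1 + 144) = 17, so the distance is |-26|/17 = 26/17.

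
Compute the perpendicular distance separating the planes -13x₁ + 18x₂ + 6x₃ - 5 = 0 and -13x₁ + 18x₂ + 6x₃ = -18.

Both planes have normal n = (-13, 18, 6), |n| = 23. Any point on the first plane is at distance |(-18) − 5|/|n| = 23/23 = 1 from the second.

1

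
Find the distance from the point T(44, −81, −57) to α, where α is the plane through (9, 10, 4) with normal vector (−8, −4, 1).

23/9

The plane has equation n·(r − (9, 10, 4)) = 0, i.e. n·r = -108.
n = (−8, −4, 1); n·P − (-108) = 23; |n| = 9; distance = 23/9.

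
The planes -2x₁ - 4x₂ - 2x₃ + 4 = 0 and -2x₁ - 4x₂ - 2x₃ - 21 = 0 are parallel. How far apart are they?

25√6/12

With common normal n = (-2, -4, -2) (|n| = 2√6), the distance is |(-4) − 21|/|n| = 25/(2√6) = 25√6/12.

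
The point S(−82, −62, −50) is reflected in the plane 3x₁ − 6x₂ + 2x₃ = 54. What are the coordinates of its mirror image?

n = (3, −6, 2), |n|² = 49, n·S − 54 = -28, so t = -28/49 = -4/7.
Foot F = S − (-4/7)·n = (−562/7, −458/7, −342/7); the reflection is 2F − S = (−550/7, −482/7, −334/7).

(-550/7, -482/7, -334/7)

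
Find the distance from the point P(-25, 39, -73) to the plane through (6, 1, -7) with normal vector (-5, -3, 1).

The plane has equation n·(r − (6, 1, -7)) = 0, i.e. n·r = -40.
Then n·(-25, 39, -73) - (-40) = -25.
|n| = √(25 + 9 + 1) = √35, so the distance is |-25|/√35 = 25/√35.

5√35/7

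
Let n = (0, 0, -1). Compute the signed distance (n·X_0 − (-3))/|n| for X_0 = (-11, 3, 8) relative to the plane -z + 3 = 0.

-5

n·X_0 − (-3) = -5.
|n| = 1, so the signed distance is -5/1 = -5.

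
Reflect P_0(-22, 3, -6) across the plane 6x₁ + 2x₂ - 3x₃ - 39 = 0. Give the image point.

(14, 15, -24)

With n = (6, 2, -3), the signed offset is (n·P_0 − 39)/|n|² = -147/49 = -3.
P_0' = P_0 − 2t·n = (-22, 3, -6) − (-6)·(6, 2, -3) = (14, 15, -24).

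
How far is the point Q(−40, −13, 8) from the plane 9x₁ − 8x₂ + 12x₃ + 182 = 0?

22/17

Normal vector n = (9, −8, 12), and n·(−40, −13, 8) − (−182) = 22.
|n| = √(81 + 64 + 144) = 17, so the distance is |22|/17 = 22/17.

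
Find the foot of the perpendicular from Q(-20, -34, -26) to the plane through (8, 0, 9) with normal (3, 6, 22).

(-14, -22, 18)

The perpendicular from Q has direction n = (3, 6, 22): r = (-20, -34, -26) + λ(3, 6, 22).
Substitute into the plane: n·(Q + λn) = 222 gives -836 + 529λ = 222, so λ = 2.
Foot = (-20, -34, -26) + 2·(3, 6, 22) = (-14, -22, 18).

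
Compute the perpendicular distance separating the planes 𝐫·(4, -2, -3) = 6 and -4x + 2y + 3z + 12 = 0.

Divide the second equation by -1 to match normals: 4x - 2y - 3z = 12.
With common normal n = (4, -2, -3) (|n| = √29), the distance is |6 − 12|/|n| = 6/√29.

6√29/29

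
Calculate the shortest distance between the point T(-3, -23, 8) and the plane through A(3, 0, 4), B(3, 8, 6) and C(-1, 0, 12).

AB = (0, 8, 2) and AC = (-4, 0, 8), so a normal is n = AB × AC = (64, -8, 32).
d = |64·(-3) + (-8)·(-23) + 32·8 − 320| / √(4096 + 64 + 1024) = |-72| / 72 = 1.

1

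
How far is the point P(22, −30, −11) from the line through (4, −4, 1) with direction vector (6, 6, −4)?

Direction vector d = (6, 6, −4).
AP = (18, −26, −12); AP·d = 0, |AP|² = 1144, |d|² = 88.
distance² = |AP|² − (AP·d)²/|d|² = 1144 − 0/88 = 1144, so the distance is 2√286.

2√286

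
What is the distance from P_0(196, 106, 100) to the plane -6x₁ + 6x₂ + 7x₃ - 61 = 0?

9

Normal vector n = (-6, 6, 7), and n·(196, 106, 100) - 61 = 99.
|n| = √(36 + 36 + 49) = 11, so the distance is |99|/11 = 9.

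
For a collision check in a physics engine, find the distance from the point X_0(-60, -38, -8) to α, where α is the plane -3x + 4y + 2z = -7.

d = |(-3)·(-60) + 4·(-38) + 2·(-8) − (-7)| / √(9 + 16 + 4) = |19| / √29 = 19/√29.

19/√29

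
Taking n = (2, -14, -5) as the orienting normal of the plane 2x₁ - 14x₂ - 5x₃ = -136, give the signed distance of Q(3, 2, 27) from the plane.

-7/5

n·Q − (-136) = -21.
|n| = 15, so the signed distance is -21/15 = -7/5.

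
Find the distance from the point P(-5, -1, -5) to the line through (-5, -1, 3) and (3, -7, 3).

A direction vector is d = (8, -6, 0).
AP = (0, 0, -8); AP·d = 0, |AP|² = 64, |d|² = 100.
distance² = |AP|² − (AP·d)²/|d|² = 64 − 0/100 = 64, so the distance is 8.

8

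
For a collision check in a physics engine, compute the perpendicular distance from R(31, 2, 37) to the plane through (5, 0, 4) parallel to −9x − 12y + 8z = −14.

Parallel planes share the normal n = (−9, −12, 8); since (5, 0, 4) lies on the plane, its equation is −9x − 12y + 8z = -13.
Then n·(31, 2, 37) − (−13) = 6.
|n| = √(81 + 144 + 64) = 17, so the distance is |6|/17 = 6/17.

6/17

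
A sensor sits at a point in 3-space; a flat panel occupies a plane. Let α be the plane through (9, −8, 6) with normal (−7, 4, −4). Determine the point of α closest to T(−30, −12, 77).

(-97/3, -32/3, 227/3)

The perpendicular from T has direction n = (−7, 4, −4): r = (−30, −12, 77) + λ(−7, 4, −4).
Substitute into the plane: n·(T + λn) = -119 gives -146 + 81λ = -119, so λ = 1/3.
Foot = (−30, −12, 77) + (1/3)·(−7, 4, −4) = (−97/3, −32/3, 227/3).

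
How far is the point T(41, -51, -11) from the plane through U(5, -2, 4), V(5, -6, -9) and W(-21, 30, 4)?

1/21

UV = (0, -4, -13) and UW = (-26, 32, 0), so a normal is n = UV × UW = (416, 338, -104).
Then n·(41, -51, -11) - 988 = -26.
|n| = √(173056 + 114244 + 10816) = 546, so the distance is |-26|/546 = 1/21.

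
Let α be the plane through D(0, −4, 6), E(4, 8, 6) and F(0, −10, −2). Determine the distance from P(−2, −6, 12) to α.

DE = (4, 12, 0) and DF = (0, −6, −8), so a normal is n = DE × DF = (−96, 32, −24).
Then n·(−2, −6, 12) − (−272) = −16.
|n| = √(9216 + 1024 + 576) = 104, so the distance is |-16|/104 = 2/13.

2/13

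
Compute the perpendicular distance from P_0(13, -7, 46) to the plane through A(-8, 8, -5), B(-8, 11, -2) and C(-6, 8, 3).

3√2

AB = (0, 3, 3) and AC = (2, 0, 8), so a normal is n = AB × AC = (24, 6, -6).
Then n·(13, -7, 46) - (-114) = 108.
|n| = √(576 + 36 + 36) = 18√2, so the distance is |108|/(18√2) = 3√2.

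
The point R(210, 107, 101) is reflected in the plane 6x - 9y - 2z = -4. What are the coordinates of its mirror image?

(2202/11, 1339/11, 1147/11)

n = (6, -9, -2), |n|² = 121, n·R − (-4) = 99, so t = 99/121 = 9/11.
Foot F = R − (9/11)·n = (2256/11, 1258/11, 1129/11); the reflection is 2F − R = (2202/11, 1339/11, 1147/11).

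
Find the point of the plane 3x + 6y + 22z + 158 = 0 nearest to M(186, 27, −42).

The perpendicular from M has direction n = (3, 6, 22): r = (186, 27, −42) + t(3, 6, 22).
Substitute into the plane: n·(M + tn) = -158 gives -204 + 529t = -158, so t = 2/23.
Foot = (186, 27, −42) + (2/23)·(3, 6, 22) = (4284/23, 633/23, −922/23).

(4284/23, 633/23, -922/23)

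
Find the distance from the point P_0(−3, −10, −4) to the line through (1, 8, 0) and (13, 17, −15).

A direction vector is d = (12, 9, −15).
AP = (−4, −18, −4), and AP × d = (306, −108, 180).
|AP × d|² = 137700 and |d|² = 450, so the distance is √(137700/450) = √306 = 3√34.

3√34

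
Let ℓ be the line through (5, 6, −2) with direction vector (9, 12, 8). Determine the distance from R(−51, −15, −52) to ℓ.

Direction vector d = (9, 12, 8).
AP = (−56, −21, −50); AP·d = -1156, |AP|² = 6077, |d|² = 289.
distance² = |AP|² − (AP·d)²/|d|² = 6077 − 1336336/289 = 1453, so the distance is √1453.

√1453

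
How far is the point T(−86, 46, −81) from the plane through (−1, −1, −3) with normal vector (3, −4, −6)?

25/√61

The plane has equation n·(r − (−1, −1, −3)) = 0, i.e. n·r = 19.
n = (3, −4, −6); n·P − 19 = 25; |n| = √61; distance = 25/√61.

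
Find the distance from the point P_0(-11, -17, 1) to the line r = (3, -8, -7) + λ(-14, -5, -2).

2√29

Direction vector d = (-14, -5, -2).
AP = (-14, -9, 8), and AP × d = (58, -140, -56).
|AP × d|² = 26100 and |d|² = 225, so the distance is √(26100/225) = √116 = 2√29.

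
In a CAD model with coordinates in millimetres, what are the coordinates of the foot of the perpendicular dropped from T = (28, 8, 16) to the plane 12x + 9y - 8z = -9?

(16, -1, 24)

n = (12, 9, -8), |n|² = 289, and n·T − (-9) = 289.
t = 289/289 = 1, so the foot is T − t·n = (28, 8, 16) − 1·(12, 9, -8) = (16, -1, 24).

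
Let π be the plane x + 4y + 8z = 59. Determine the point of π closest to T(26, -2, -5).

n = (1, 4, 8), |n|² = 81, and n·T − 59 = -81.
t = -81/81 = -1, so the foot is T − t·n = (26, -2, -5) − (-1)·(1, 4, 8) = (27, 2, 3).

(27, 2, 3)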